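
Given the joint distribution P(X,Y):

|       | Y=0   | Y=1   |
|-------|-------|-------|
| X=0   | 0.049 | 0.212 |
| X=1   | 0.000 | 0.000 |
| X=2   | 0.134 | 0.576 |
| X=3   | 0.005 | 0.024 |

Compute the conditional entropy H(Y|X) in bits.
0.6972 bits

H(Y|X) = H(X,Y) - H(X)

H(X,Y) = -Σ_{x,y} P(x,y) log₂ P(x,y). Per-cell terms -P(x,y)·log₂P(x,y):
  X=0: 0.213203, 0.474427
  X=1: 0.000000, 0.000000
  X=2: 0.388559, 0.458415
  X=3: 0.038219, 0.129140
  (cells with P = 0 contribute 0)
Sum of the 8 terms: H(X,Y) = 1.70196 bits

Marginal of X (row sums):
  P(X=0) = 0.049 + 0.212 = 0.261
  P(X=1) = 0.000 + 0.000 = 0.000
  P(X=2) = 0.134 + 0.576 = 0.710
  P(X=3) = 0.005 + 0.024 = 0.029
H(X) = -[0.261·log₂(0.261) + 0.710·log₂(0.710) + 0.029·log₂(0.029)]   (outcomes with P = 0 contribute 0)
  = 0.505786 + 0.350817 + 0.148126 = 1.00473 bits

H(Y|X) = H(X,Y) - H(X) = 1.70196 - 1.00473 = 0.6972 bits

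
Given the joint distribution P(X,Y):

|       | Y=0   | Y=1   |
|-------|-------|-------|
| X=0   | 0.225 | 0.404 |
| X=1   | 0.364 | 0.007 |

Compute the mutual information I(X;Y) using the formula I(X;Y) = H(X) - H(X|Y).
0.3352 bits

I(X;Y) = H(X) - H(X|Y)

Marginal of X (row sums):
  P(X=0) = 0.225 + 0.404 = 0.629
  P(X=1) = 0.364 + 0.007 = 0.371
H(X) = -[0.629·log₂(0.629) + 0.371·log₂(0.371)]
  = 0.42072 + 0.53072 = 0.95144 bits

Marginal of Y (column sums):
  P(Y=0) = 0.225 + 0.364 = 0.589
  P(Y=1) = 0.404 + 0.007 = 0.411
H(X|Y) = Σ_y P(y)·H(X|Y=y):
  Y=0: P(Y=0) = 0.589, P(X|Y=0) = (225/589, 364/589) → H(X|Y=0) = 0.95944
  Y=1: P(Y=1) = 0.411, P(X|Y=1) = (404/411, 7/411) → H(X|Y=1) = 0.12443
H(X|Y) = 0.589·0.95944 + 0.411·0.12443 = 0.61625 bits

I(X;Y) = H(X) - H(X|Y) = 0.95144 - 0.61625 = 0.3352 bits

Cross-check via I(X;Y) = H(X) + H(Y) - H(X,Y): computing H(Y) from the column sums and H(X,Y) from the 4 cells in the same way gives H(Y) = 0.97702 bits and H(X,Y) = 1.59328 bits, so
I(X;Y) = 0.95144 + 0.97702 - 1.59328 = 0.3352 bits ✓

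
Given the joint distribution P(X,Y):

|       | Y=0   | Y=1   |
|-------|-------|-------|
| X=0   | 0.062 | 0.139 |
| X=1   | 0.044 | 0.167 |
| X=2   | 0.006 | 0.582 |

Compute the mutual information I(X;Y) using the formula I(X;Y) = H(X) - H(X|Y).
0.1226 bits

I(X;Y) = H(X) - H(X|Y)

Marginal of X (row sums):
  P(X=0) = 0.062 + 0.139 = 0.201
  P(X=1) = 0.044 + 0.167 = 0.211
  P(X=2) = 0.006 + 0.582 = 0.588
H(X) = -[0.201·log₂(0.201) + 0.211·log₂(0.211) + 0.588·log₂(0.588)]
  = 0.4653 + 0.4736 + 0.4505 = 1.3894 bits

Marginal of Y (column sums):
  P(Y=0) = 0.062 + 0.044 + 0.006 = 0.112
  P(Y=1) = 0.139 + 0.167 + 0.582 = 0.888
H(X|Y) = Σ_y P(y)·H(X|Y=y):
  Y=0: P(Y=0) = 0.112, P(X|Y=0) = (31/56, 11/28, 3/56) → H(X|Y=0) = 1.2280
  Y=1: P(Y=1) = 0.888, P(X|Y=1) = (139/888, 167/888, 97/148) → H(X|Y=1) = 1.2717
H(X|Y) = 0.112·1.2280 + 0.888·1.2717 = 1.2668 bits

I(X;Y) = H(X) - H(X|Y) = 1.3894 - 1.2668 = 0.1226 bits

Cross-check via I(X;Y) = H(X) + H(Y) - H(X,Y): computing H(Y) from the column sums and H(X,Y) from the 6 cells in the same way gives H(Y) = 0.5059 bits and H(X,Y) = 1.7727 bits, so
I(X;Y) = 1.3894 + 0.5059 - 1.7727 = 0.1226 bits ✓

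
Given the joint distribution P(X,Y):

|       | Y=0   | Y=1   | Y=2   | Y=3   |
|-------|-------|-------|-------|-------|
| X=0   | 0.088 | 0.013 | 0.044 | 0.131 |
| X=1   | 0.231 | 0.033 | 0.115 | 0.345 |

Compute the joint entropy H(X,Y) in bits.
2.5117 bits

H(X,Y) = -Σ_{x,y} P(x,y) log₂ P(x,y). Per-cell terms -P(x,y)·log₂P(x,y):
  X=0: 0.30856, 0.08145, 0.19828, 0.38414
  X=1: 0.48834, 0.16241, 0.35883, 0.52969
Sum of the 8 terms: H(X,Y) = 2.5117 bits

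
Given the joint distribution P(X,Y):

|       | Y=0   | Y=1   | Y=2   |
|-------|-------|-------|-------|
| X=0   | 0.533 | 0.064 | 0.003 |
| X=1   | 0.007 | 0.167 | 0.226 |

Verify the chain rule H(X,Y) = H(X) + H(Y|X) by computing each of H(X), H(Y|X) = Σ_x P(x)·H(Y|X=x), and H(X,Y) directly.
H(X) = 0.9710 bits, H(Y|X) = 0.7581 bits, H(X,Y) = 1.7290 bits

Marginal of X (row sums):
  P(X=0) = 0.533 + 0.064 + 0.003 = 0.600
  P(X=1) = 0.007 + 0.167 + 0.226 = 0.400
H(X) = -[0.600·log₂(0.600) + 0.400·log₂(0.400)]
  = 0.4422 + 0.5288 = 0.9710 bits

H(Y|X) = Σ_x P(x)·H(Y|X=x):
  X=0: P(X=0) = 0.600, P(Y|X=0) = (533/600, 8/75, 1/200) → H(Y|X=0) = 0.5344
  X=1: P(X=1) = 0.400, P(Y|X=1) = (7/400, 167/400, 113/200) → H(Y|X=1) = 1.0936
H(Y|X) = 0.600·0.5344 + 0.400·1.0936 = 0.7581 bits

H(X,Y) = -Σ_{x,y} P(x,y) log₂ P(x,y). Per-cell terms -P(x,y)·log₂P(x,y):
  X=0: 0.4839, 0.2538, 0.0251
  X=1: 0.0501, 0.4312, 0.4849
Sum of the 6 terms: H(X,Y) = 1.7290 bits

Chain rule check:
  H(X) + H(Y|X) = 0.9710 + 0.7581 = 1.7291 bits
  H(X,Y) = 1.7290 bits
✓ Chain rule verified (Δ = 0.0001 is 4-dp rounding noise: each of the three values was rounded independently).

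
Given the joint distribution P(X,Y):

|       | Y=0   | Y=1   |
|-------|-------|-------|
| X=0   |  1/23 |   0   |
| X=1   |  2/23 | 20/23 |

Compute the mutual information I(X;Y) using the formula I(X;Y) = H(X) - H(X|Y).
0.1382 bits

I(X;Y) = H(X) - H(X|Y)

Marginal of X (row sums):
  P(X=0) = 1/23 + 0 = 1/23
  P(X=1) = 2/23 + 20/23 = 22/23
H(X) = -[(1/23)·log₂(1/23) + (22/23)·log₂(22/23)]
  = 0.1967 + 0.0613 = 0.2580 bits

Marginal of Y (column sums):
  P(Y=0) = 1/23 + 2/23 = 3/23
  P(Y=1) = 0 + 20/23 = 20/23
H(X|Y) = Σ_y P(y)·H(X|Y=y):
  Y=0: P(Y=0) = 3/23, P(X|Y=0) = (1/3, 2/3) → H(X|Y=0) = 0.9183
  Y=1: P(Y=1) = 20/23, P(X|Y=1) = (0, 1) → H(X|Y=1) = 0.0000
H(X|Y) = (3/23)·0.9183 + (20/23)·0.0000 = 0.1198 bits

I(X;Y) = H(X) - H(X|Y) = 0.2580 - 0.1198 = 0.1382 bits

Cross-check via I(X;Y) = H(X) + H(Y) - H(X,Y): computing H(Y) from the column sums and H(X,Y) from the 4 cells in the same way gives H(Y) = 0.5586 bits and H(X,Y) = 0.6784 bits, so
I(X;Y) = 0.2580 + 0.5586 - 0.6784 = 0.1382 bits ✓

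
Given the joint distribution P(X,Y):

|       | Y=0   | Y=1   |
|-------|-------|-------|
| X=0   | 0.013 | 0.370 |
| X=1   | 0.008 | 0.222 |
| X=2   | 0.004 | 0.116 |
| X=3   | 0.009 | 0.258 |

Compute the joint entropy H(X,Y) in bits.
2.1078 bits

H(X,Y) = -Σ_{x,y} P(x,y) log₂ P(x,y). Per-cell terms -P(x,y)·log₂P(x,y):
  X=0: 0.08145, 0.53073
  X=1: 0.05573, 0.48204
  X=2: 0.03186, 0.36051
  X=3: 0.06116, 0.50428
Sum of the 8 terms: H(X,Y) = 2.1078 bits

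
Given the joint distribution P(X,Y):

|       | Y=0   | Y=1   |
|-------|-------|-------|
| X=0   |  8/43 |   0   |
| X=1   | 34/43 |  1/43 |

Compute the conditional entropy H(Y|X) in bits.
0.1524 bits

H(Y|X) = H(X,Y) - H(X)

H(X,Y) = -Σ_{x,y} P(x,y) log₂ P(x,y). Per-cell terms -P(x,y)·log₂P(x,y):
  X=0: 0.4514, 0.0000
  X=1: 0.2679, 0.1262
  (cells with P = 0 contribute 0)
Sum of the 4 terms: H(X,Y) = 0.8455 bits

Marginal of X (row sums):
  P(X=0) = 8/43 + 0 = 8/43
  P(X=1) = 34/43 + 1/43 = 35/43
H(X) = -[(8/43)·log₂(8/43) + (35/43)·log₂(35/43)]
  = 0.4514 + 0.2417 = 0.6931 bits

H(Y|X) = H(X,Y) - H(X) = 0.8455 - 0.6931 = 0.1524 bits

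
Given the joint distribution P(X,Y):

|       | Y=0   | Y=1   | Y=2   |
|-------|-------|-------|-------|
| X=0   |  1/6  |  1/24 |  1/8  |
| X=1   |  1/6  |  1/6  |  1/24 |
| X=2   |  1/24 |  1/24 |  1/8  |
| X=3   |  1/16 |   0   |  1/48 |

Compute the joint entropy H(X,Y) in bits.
3.1730 bits

H(X,Y) = -Σ_{x,y} P(x,y) log₂ P(x,y). Per-cell terms -P(x,y)·log₂P(x,y):
  X=0: 0.43083, 0.19104, 0.37500
  X=1: 0.43083, 0.43083, 0.19104
  X=2: 0.19104, 0.19104, 0.37500
  X=3: 0.25000, 0.00000, 0.11635
  (cells with P = 0 contribute 0)
Sum of the 12 terms: H(X,Y) = 3.1730 bits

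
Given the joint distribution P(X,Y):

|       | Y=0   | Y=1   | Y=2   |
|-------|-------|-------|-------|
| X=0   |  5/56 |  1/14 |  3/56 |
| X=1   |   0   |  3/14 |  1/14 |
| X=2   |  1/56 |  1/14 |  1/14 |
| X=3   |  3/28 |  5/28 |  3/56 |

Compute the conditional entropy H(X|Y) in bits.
1.7618 bits

H(X|Y) = H(X,Y) - H(Y)

H(X,Y) = -Σ_{x,y} P(x,y) log₂ P(x,y). Per-cell terms -P(x,y)·log₂P(x,y):
  X=0: 0.31120, 0.27195, 0.22620
  X=1: 0.00000, 0.47623, 0.27195
  X=2: 0.10370, 0.27195, 0.27195
  X=3: 0.34526, 0.44383, 0.22620
  (cells with P = 0 contribute 0)
Sum of the 12 terms: H(X,Y) = 3.2204 bits

Marginal of Y (column sums):
  P(Y=0) = 5/56 + 0 + 1/56 + 3/28 = 3/14
  P(Y=1) = 1/14 + 3/14 + 1/14 + 5/28 = 15/28
  P(Y=2) = 3/56 + 1/14 + 1/14 + 3/56 = 1/4
H(Y) = -[(3/14)·log₂(3/14) + (15/28)·log₂(15/28) + (1/4)·log₂(1/4)]
  = 0.47623 + 0.48239 + 0.50000 = 1.4586 bits

H(X|Y) = H(X,Y) - H(Y) = 3.2204 - 1.4586 = 1.7618 bits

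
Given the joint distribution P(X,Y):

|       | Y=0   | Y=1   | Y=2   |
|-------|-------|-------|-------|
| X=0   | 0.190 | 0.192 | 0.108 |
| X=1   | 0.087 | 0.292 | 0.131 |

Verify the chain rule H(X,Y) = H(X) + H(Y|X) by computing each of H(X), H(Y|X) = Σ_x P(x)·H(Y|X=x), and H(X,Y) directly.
H(X) = 0.9997 bits, H(Y|X) = 1.4686 bits, H(X,Y) = 2.4683 bits

Marginal of X (row sums):
  P(X=0) = 0.190 + 0.192 + 0.108 = 0.490
  P(X=1) = 0.087 + 0.292 + 0.131 = 0.510
H(X) = -[0.490·log₂(0.490) + 0.510·log₂(0.510)]
  = 0.5043 + 0.4954 = 0.9997 bits

H(Y|X) = Σ_x P(x)·H(Y|X=x):
  X=0: P(X=0) = 0.490, P(Y|X=0) = (19/49, 96/245, 54/245) → H(Y|X=0) = 1.5405
  X=1: P(X=1) = 0.510, P(Y|X=1) = (29/170, 146/255, 131/510) → H(Y|X=1) = 1.3996
H(Y|X) = 0.490·1.5405 + 0.510·1.3996 = 1.4686 bits

H(X,Y) = -Σ_{x,y} P(x,y) log₂ P(x,y). Per-cell terms -P(x,y)·log₂P(x,y):
  X=0: 0.4552, 0.4571, 0.3468
  X=1: 0.3065, 0.5186, 0.3841
Sum of the 6 terms: H(X,Y) = 2.4683 bits

Chain rule check:
  H(X) + H(Y|X) = 0.9997 + 1.4686 = 2.4683 bits
  H(X,Y) = 2.4683 bits
✓ Chain rule verified.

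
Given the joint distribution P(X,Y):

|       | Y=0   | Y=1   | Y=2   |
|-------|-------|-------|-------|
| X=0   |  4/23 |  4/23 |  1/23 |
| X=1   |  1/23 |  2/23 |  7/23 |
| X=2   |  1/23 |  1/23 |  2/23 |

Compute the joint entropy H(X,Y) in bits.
2.7996 bits

H(X,Y) = -Σ_{x,y} P(x,y) log₂ P(x,y). Per-cell terms -P(x,y)·log₂P(x,y):
  X=0: 0.43888, 0.43888, 0.19668
  X=1: 0.19668, 0.30640, 0.52232
  X=2: 0.19668, 0.19668, 0.30640
Sum of the 9 terms: H(X,Y) = 2.7996 bits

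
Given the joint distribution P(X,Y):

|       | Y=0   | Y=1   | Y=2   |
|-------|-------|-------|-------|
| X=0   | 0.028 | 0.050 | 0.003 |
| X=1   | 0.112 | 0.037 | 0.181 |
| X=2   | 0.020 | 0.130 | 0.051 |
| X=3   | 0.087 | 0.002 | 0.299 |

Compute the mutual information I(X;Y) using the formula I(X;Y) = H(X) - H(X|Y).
0.3568 bits

I(X;Y) = H(X) - H(X|Y)

Marginal of X (row sums):
  P(X=0) = 0.028 + 0.050 + 0.003 = 0.081
  P(X=1) = 0.112 + 0.037 + 0.181 = 0.330
  P(X=2) = 0.020 + 0.130 + 0.051 = 0.201
  P(X=3) = 0.087 + 0.002 + 0.299 = 0.388
H(X) = -[0.081·log₂(0.081) + 0.330·log₂(0.330) + 0.201·log₂(0.201) + 0.388·log₂(0.388)]
  = 0.2937007 + 0.5278225 + 0.4652613 + 0.5299581 = 1.816743 bits

Marginal of Y (column sums):
  P(Y=0) = 0.028 + 0.112 + 0.020 + 0.087 = 0.247
  P(Y=1) = 0.050 + 0.037 + 0.130 + 0.002 = 0.219
  P(Y=2) = 0.003 + 0.181 + 0.051 + 0.299 = 0.534
H(X|Y) = Σ_y P(y)·H(X|Y=y):
  Y=0: P(Y=0) = 0.247, P(X|Y=0) = (28/247, 112/247, 20/247, 87/247) → H(X|Y=0) = 1.6973375
  Y=1: P(Y=1) = 0.219, P(X|Y=1) = (50/219, 37/219, 130/219, 2/219) → H(X|Y=1) = 1.4284382
  Y=2: P(Y=2) = 0.534, P(X|Y=2) = (1/178, 181/534, 17/178, 299/534) → H(X|Y=2) = 1.3631357
H(X|Y) = 0.247·1.6973375 + 0.219·1.4284382 + 0.534·1.3631357 = 1.459985 bits

I(X;Y) = H(X) - H(X|Y) = 1.816743 - 1.459985 = 0.3568 bits

Cross-check via I(X;Y) = H(X) + H(Y) - H(X,Y): computing H(Y) from the column sums and H(X,Y) from the 12 cells in the same way gives H(Y) = 1.461448 bits and H(X,Y) = 2.921432 bits, so
I(X;Y) = 1.816743 + 1.461448 - 2.921432 = 0.3568 bits ✓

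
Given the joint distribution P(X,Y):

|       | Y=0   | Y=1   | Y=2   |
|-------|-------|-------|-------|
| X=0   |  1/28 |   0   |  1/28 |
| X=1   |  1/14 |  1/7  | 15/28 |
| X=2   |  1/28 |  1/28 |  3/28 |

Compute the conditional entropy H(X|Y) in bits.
0.9629 bits

H(X|Y) = H(X,Y) - H(Y)

H(X,Y) = -Σ_{x,y} P(x,y) log₂ P(x,y). Per-cell terms -P(x,y)·log₂P(x,y):
  X=0: 0.17169, 0.00000, 0.17169
  X=1: 0.27195, 0.40105, 0.48239
  X=2: 0.17169, 0.17169, 0.34526
  (cells with P = 0 contribute 0)
Sum of the 9 terms: H(X,Y) = 2.1874 bits

Marginal of Y (column sums):
  P(Y=0) = 1/28 + 1/14 + 1/28 = 1/7
  P(Y=1) = 0 + 1/7 + 1/28 = 5/28
  P(Y=2) = 1/28 + 15/28 + 3/28 = 19/28
H(Y) = -[(1/7)·log₂(1/7) + (5/28)·log₂(5/28) + (19/28)·log₂(19/28)]
  = 0.40105 + 0.44383 + 0.37961 = 1.2245 bits

H(X|Y) = H(X,Y) - H(Y) = 2.1874 - 1.2245 = 0.9629 bits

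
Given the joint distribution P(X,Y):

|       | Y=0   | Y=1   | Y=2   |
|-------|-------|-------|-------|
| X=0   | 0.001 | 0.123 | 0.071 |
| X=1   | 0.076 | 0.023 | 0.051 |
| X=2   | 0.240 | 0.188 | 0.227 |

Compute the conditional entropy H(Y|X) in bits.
1.4422 bits

H(Y|X) = H(X,Y) - H(X)

H(X,Y) = -Σ_{x,y} P(x,y) log₂ P(x,y). Per-cell terms -P(x,y)·log₂P(x,y):
  X=0: 0.00997, 0.37186, 0.27094
  X=1: 0.28256, 0.12517, 0.21896
  X=2: 0.49413, 0.45330, 0.48561
Sum of the 9 terms: H(X,Y) = 2.7125 bits

Marginal of X (row sums):
  P(X=0) = 0.001 + 0.123 + 0.071 = 0.195
  P(X=1) = 0.076 + 0.023 + 0.051 = 0.150
  P(X=2) = 0.240 + 0.188 + 0.227 = 0.655
H(X) = -[0.195·log₂(0.195) + 0.150·log₂(0.150) + 0.655·log₂(0.655)]
  = 0.45990 + 0.41054 + 0.39983 = 1.2703 bits

H(Y|X) = H(X,Y) - H(X) = 2.7125 - 1.2703 = 1.4422 bits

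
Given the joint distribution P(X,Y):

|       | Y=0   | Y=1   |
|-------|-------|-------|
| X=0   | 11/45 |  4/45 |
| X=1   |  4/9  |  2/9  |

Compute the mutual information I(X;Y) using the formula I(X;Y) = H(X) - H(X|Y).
0.0034 bits

I(X;Y) = H(X) - H(X|Y)

Marginal of X (row sums):
  P(X=0) = 11/45 + 4/45 = 1/3
  P(X=1) = 4/9 + 2/9 = 2/3
H(X) = -[(1/3)·log₂(1/3) + (2/3)·log₂(2/3)]
  = 0.5283 + 0.3900 = 0.9183 bits

Marginal of Y (column sums):
  P(Y=0) = 11/45 + 4/9 = 31/45
  P(Y=1) = 4/45 + 2/9 = 14/45
H(X|Y) = Σ_y P(y)·H(X|Y=y):
  Y=0: P(Y=0) = 31/45, P(X|Y=0) = (11/31, 20/31) → H(X|Y=0) = 0.9383
  Y=1: P(Y=1) = 14/45, P(X|Y=1) = (2/7, 5/7) → H(X|Y=1) = 0.8631
H(X|Y) = (31/45)·0.9383 + (14/45)·0.8631 = 0.9149 bits

I(X;Y) = H(X) - H(X|Y) = 0.9183 - 0.9149 = 0.0034 bits

Cross-check via I(X;Y) = H(X) + H(Y) - H(X,Y): computing H(Y) from the column sums and H(X,Y) from the 4 cells in the same way gives H(Y) = 0.8945 bits and H(X,Y) = 1.8094 bits, so
I(X;Y) = 0.9183 + 0.8945 - 1.8094 = 0.0034 bits ✓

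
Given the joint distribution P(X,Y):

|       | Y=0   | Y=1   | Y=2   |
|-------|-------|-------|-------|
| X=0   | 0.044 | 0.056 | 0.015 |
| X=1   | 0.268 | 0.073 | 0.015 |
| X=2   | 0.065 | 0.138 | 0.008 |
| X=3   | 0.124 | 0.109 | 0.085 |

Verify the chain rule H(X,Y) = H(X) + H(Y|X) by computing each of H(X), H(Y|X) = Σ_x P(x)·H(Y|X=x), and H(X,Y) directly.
H(X) = 1.8885 bits, H(Y|X) = 1.2398 bits, H(X,Y) = 3.1283 bits

Marginal of X (row sums):
  P(X=0) = 0.044 + 0.056 + 0.015 = 0.115
  P(X=1) = 0.268 + 0.073 + 0.015 = 0.356
  P(X=2) = 0.065 + 0.138 + 0.008 = 0.211
  P(X=3) = 0.124 + 0.109 + 0.085 = 0.318
H(X) = -[0.115·log₂(0.115) + 0.356·log₂(0.356) + 0.211·log₂(0.211) + 0.318·log₂(0.318)]
  = 0.35883 + 0.53046 + 0.47363 + 0.52562 = 1.8885 bits

H(Y|X) = Σ_x P(x)·H(Y|X=x):
  X=0: P(X=0) = 0.115, P(Y|X=0) = (44/115, 56/115, 3/23) → H(Y|X=0) = 1.41914
  X=1: P(X=1) = 0.356, P(Y|X=1) = (67/89, 73/356, 15/356) → H(Y|X=1) = 0.96963
  X=2: P(X=2) = 0.211, P(Y|X=2) = (65/211, 138/211, 8/211) → H(Y|X=2) = 1.10295
  X=3: P(X=3) = 0.318, P(Y|X=3) = (62/159, 109/318, 85/318) → H(Y|X=3) = 1.56807
H(Y|X) = 0.115·1.41914 + 0.356·0.96963 + 0.211·1.10295 + 0.318·1.56807 = 1.2398 bits

H(X,Y) = -Σ_{x,y} P(x,y) log₂ P(x,y). Per-cell terms -P(x,y)·log₂P(x,y):
  X=0: 0.19828, 0.23287, 0.09088
  X=1: 0.50912, 0.27565, 0.09088
  X=2: 0.25632, 0.39430, 0.05573
  X=3: 0.37344, 0.34854, 0.30229
Sum of the 12 terms: H(X,Y) = 3.1283 bits

Chain rule check:
  H(X) + H(Y|X) = 1.8885 + 1.2398 = 3.1283 bits
  H(X,Y) = 3.1283 bits
✓ Chain rule verified.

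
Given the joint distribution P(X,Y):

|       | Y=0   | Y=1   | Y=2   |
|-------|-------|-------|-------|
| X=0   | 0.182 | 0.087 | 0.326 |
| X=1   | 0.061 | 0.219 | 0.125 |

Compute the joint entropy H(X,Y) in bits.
2.3820 bits

H(X,Y) = -Σ_{x,y} P(x,y) log₂ P(x,y). Per-cell terms -P(x,y)·log₂P(x,y):
  X=0: 0.4474, 0.3065, 0.5272
  X=1: 0.2461, 0.4798, 0.3750
Sum of the 6 terms: H(X,Y) = 2.3820 bits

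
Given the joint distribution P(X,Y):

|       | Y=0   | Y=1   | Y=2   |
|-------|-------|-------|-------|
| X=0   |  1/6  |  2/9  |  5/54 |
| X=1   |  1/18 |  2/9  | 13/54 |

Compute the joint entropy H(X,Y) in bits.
2.4394 bits

H(X,Y) = -Σ_{x,y} P(x,y) log₂ P(x,y). Per-cell terms -P(x,y)·log₂P(x,y):
  X=0: 0.4308, 0.4822, 0.3179
  X=1: 0.2317, 0.4822, 0.4946
Sum of the 6 terms: H(X,Y) = 2.4394 bits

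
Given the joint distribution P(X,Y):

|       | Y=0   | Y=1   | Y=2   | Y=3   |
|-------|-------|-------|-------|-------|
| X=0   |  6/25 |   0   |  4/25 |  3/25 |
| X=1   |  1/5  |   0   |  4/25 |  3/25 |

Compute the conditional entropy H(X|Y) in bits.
0.9974 bits

H(X|Y) = H(X,Y) - H(Y)

H(X,Y) = -Σ_{x,y} P(x,y) log₂ P(x,y). Per-cell terms -P(x,y)·log₂P(x,y):
  X=0: 0.49413, 0.00000, 0.42302, 0.36707
  X=1: 0.46439, 0.00000, 0.42302, 0.36707
  (cells with P = 0 contribute 0)
Sum of the 8 terms: H(X,Y) = 2.5387 bits

Marginal of Y (column sums):
  P(Y=0) = 6/25 + 1/5 = 11/25
  P(Y=1) = 0 + 0 = 0
  P(Y=2) = 4/25 + 4/25 = 8/25
  P(Y=3) = 3/25 + 3/25 = 6/25
H(Y) = -[(11/25)·log₂(11/25) + (8/25)·log₂(8/25) + (6/25)·log₂(6/25)]   (outcomes with P = 0 contribute 0)
  = 0.52115 + 0.52603 + 0.49413 = 1.5413 bits

H(X|Y) = H(X,Y) - H(Y) = 2.5387 - 1.5413 = 0.9974 bits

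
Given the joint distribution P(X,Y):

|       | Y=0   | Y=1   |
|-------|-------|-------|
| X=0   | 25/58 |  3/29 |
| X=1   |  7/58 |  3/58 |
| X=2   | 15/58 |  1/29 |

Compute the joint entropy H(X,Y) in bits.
2.1232 bits

H(X,Y) = -Σ_{x,y} P(x,y) log₂ P(x,y). Per-cell terms -P(x,y)·log₂P(x,y):
  X=0: 0.5233, 0.3386
  X=1: 0.3682, 0.2210
  X=2: 0.5046, 0.1675
Sum of the 6 terms: H(X,Y) = 2.1232 bits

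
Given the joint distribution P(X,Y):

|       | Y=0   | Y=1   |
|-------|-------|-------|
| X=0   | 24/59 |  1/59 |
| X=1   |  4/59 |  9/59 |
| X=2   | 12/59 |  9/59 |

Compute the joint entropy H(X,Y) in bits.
2.1857 bits

H(X,Y) = -Σ_{x,y} P(x,y) log₂ P(x,y). Per-cell terms -P(x,y)·log₂P(x,y):
  X=0: 0.5279, 0.0997
  X=1: 0.2632, 0.4138
  X=2: 0.4673, 0.4138
Sum of the 6 terms: H(X,Y) = 2.1857 bits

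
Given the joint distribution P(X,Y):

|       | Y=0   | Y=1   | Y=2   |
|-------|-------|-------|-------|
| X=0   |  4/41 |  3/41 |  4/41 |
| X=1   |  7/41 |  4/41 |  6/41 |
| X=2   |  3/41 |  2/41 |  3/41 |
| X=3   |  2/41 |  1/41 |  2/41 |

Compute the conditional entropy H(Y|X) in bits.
1.5543 bits

H(Y|X) = H(X,Y) - H(X)

H(X,Y) = -Σ_{x,y} P(x,y) log₂ P(x,y). Per-cell terms -P(x,y)·log₂P(x,y):
  X=0: 0.3275660, 0.2760431, 0.3275660
  X=1: 0.4353995, 0.3275660, 0.4057448
  X=2: 0.2760431, 0.2125635, 0.2760431
  X=3: 0.2125635, 0.1306720, 0.2125635
Sum of the 12 terms: H(X,Y) = 3.420334 bits

Marginal of X (row sums):
  P(X=0) = 4/41 + 3/41 + 4/41 = 11/41
  P(X=1) = 7/41 + 4/41 + 6/41 = 17/41
  P(X=2) = 3/41 + 2/41 + 3/41 = 8/41
  P(X=3) = 2/41 + 1/41 + 2/41 = 5/41
H(X) = -[(11/41)·log₂(11/41) + (17/41)·log₂(17/41) + (8/41)·log₂(8/41) + (5/41)·log₂(5/41)]
  = 0.5092518 + 0.5266223 + 0.4600101 + 0.3701980 = 1.866082 bits

H(Y|X) = H(X,Y) - H(X) = 3.420334 - 1.866082 = 1.5543 bits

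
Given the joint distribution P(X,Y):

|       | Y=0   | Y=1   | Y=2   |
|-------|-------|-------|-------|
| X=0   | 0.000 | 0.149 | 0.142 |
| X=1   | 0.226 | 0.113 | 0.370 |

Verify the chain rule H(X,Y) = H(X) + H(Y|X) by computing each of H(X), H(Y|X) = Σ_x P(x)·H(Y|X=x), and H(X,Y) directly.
H(X) = 0.8700 bits, H(Y|X) = 1.3102 bits, H(X,Y) = 2.1802 bits

Marginal of X (row sums):
  P(X=0) = 0.000 + 0.149 + 0.142 = 0.291
  P(X=1) = 0.226 + 0.113 + 0.370 = 0.709
H(X) = -[0.291·log₂(0.291) + 0.709·log₂(0.709)]
  = 0.5182 + 0.3518 = 0.8700 bits

H(Y|X) = Σ_x P(x)·H(Y|X=x):
  X=0: P(X=0) = 0.291, P(Y|X=0) = (0, 149/291, 142/291) → H(Y|X=0) = 0.9996
  X=1: P(X=1) = 0.709, P(Y|X=1) = (226/709, 113/709, 370/709) → H(Y|X=1) = 1.4377
H(Y|X) = 0.291·0.9996 + 0.709·1.4377 = 1.3102 bits

H(X,Y) = -Σ_{x,y} P(x,y) log₂ P(x,y). Per-cell terms -P(x,y)·log₂P(x,y):
  X=0: 0.0000, 0.4092, 0.3999
  X=1: 0.4849, 0.3555, 0.5307
  (cells with P = 0 contribute 0)
Sum of the 6 terms: H(X,Y) = 2.1802 bits

Chain rule check:
  H(X) + H(Y|X) = 0.8700 + 1.3102 = 2.1802 bits
  H(X,Y) = 2.1802 bits
✓ Chain rule verified.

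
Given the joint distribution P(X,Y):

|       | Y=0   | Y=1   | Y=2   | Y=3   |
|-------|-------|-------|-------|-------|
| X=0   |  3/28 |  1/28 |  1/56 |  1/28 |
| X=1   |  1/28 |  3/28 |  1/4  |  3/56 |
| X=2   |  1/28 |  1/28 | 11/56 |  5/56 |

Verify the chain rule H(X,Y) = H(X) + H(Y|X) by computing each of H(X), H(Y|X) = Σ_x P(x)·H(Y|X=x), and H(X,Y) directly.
H(X) = 1.5111 bits, H(Y|X) = 1.6401 bits, H(X,Y) = 3.1513 bits

Marginal of X (row sums):
  P(X=0) = 3/28 + 1/28 + 1/56 + 1/28 = 11/56
  P(X=1) = 1/28 + 3/28 + 1/4 + 3/56 = 25/56
  P(X=2) = 1/28 + 1/28 + 11/56 + 5/56 = 5/14
H(X) = -[(11/56)·log₂(11/56) + (25/56)·log₂(25/56) + (5/14)·log₂(5/14)]
  = 0.46120 + 0.51942 + 0.53051 = 1.5111 bits

H(Y|X) = Σ_x P(x)·H(Y|X=x):
  X=0: P(X=0) = 11/56, P(Y|X=0) = (6/11, 2/11, 1/11, 2/11) → H(Y|X=0) = 1.68582
  X=1: P(X=1) = 25/56, P(Y|X=1) = (2/25, 6/25, 14/25, 3/25) → H(Y|X=1) = 1.62115
  X=2: P(X=2) = 5/14, P(Y|X=2) = (1/10, 1/10, 11/20, 1/4) → H(Y|X=2) = 1.63876
H(Y|X) = (11/56)·1.68582 + (25/56)·1.62115 + (5/14)·1.63876 = 1.6401 bits

H(X,Y) = -Σ_{x,y} P(x,y) log₂ P(x,y). Per-cell terms -P(x,y)·log₂P(x,y):
  X=0: 0.34526, 0.17169, 0.10370, 0.17169
  X=1: 0.17169, 0.34526, 0.50000, 0.22620
  X=2: 0.17169, 0.17169, 0.46120, 0.31120
Sum of the 12 terms: H(X,Y) = 3.1513 bits

Chain rule check:
  H(X) + H(Y|X) = 1.5111 + 1.6401 = 3.1512 bits
  H(X,Y) = 3.1513 bits
✓ Chain rule verified (Δ = 0.0001 is 4-dp rounding noise: each of the three values was rounded independently).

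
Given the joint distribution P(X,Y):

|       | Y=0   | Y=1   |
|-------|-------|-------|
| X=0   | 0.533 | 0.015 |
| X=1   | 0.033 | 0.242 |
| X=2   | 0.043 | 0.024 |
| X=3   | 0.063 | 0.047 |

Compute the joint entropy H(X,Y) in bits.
2.0154 bits

H(X,Y) = -Σ_{x,y} P(x,y) log₂ P(x,y). Per-cell terms -P(x,y)·log₂P(x,y):
  X=0: 0.48385, 0.09088
  X=1: 0.16241, 0.49535
  X=2: 0.19520, 0.12914
  X=3: 0.25128, 0.20733
Sum of the 8 terms: H(X,Y) = 2.0154 bits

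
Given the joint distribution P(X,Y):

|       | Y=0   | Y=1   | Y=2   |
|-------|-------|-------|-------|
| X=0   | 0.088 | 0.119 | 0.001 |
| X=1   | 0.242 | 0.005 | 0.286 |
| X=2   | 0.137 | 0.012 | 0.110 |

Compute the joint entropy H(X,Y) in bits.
2.5538 bits

H(X,Y) = -Σ_{x,y} P(x,y) log₂ P(x,y). Per-cell terms -P(x,y)·log₂P(x,y):
  X=0: 0.30856, 0.36545, 0.00997
  X=1: 0.49535, 0.03822, 0.51649
  X=2: 0.39288, 0.07657, 0.35029
Sum of the 9 terms: H(X,Y) = 2.5538 bits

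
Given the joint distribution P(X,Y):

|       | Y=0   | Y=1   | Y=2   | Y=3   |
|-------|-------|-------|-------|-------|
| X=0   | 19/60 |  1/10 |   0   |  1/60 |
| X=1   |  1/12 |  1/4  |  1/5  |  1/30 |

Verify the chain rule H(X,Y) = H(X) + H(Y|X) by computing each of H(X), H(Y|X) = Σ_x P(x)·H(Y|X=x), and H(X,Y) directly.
H(X) = 0.9871 bits, H(Y|X) = 1.3955 bits, H(X,Y) = 2.3827 bits

Marginal of X (row sums):
  P(X=0) = 19/60 + 1/10 + 0 + 1/60 = 13/30
  P(X=1) = 1/12 + 1/4 + 1/5 + 1/30 = 17/30
H(X) = -[(13/30)·log₂(13/30) + (17/30)·log₂(17/30)]
  = 0.52280 + 0.46434 = 0.9871 bits

H(Y|X) = Σ_x P(x)·H(Y|X=x):
  X=0: P(X=0) = 13/30, P(Y|X=0) = (19/26, 3/13, 0, 1/26) → H(Y|X=0) = 0.99966
  X=1: P(X=1) = 17/30, P(Y|X=1) = (5/34, 15/34, 6/17, 1/17) → H(Y|X=1) = 1.69827
H(Y|X) = (13/30)·0.99966 + (17/30)·1.69827 = 1.3955 bits

H(X,Y) = -Σ_{x,y} P(x,y) log₂ P(x,y). Per-cell terms -P(x,y)·log₂P(x,y):
  X=0: 0.52534, 0.33219, 0.00000, 0.09845
  X=1: 0.29875, 0.50000, 0.46439, 0.16356
  (cells with P = 0 contribute 0)
Sum of the 8 terms: H(X,Y) = 2.3827 bits

Chain rule check:
  H(X) + H(Y|X) = 0.9871 + 1.3955 = 2.3826 bits
  H(X,Y) = 2.3827 bits
✓ Chain rule verified (Δ = 0.0001 is 4-dp rounding noise: each of the three values was rounded independently).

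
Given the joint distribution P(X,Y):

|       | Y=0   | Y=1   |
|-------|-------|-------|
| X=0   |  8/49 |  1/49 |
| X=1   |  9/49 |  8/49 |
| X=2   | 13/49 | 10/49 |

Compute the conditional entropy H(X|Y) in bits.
1.4299 bits

H(X|Y) = H(X,Y) - H(Y)

H(X,Y) = -Σ_{x,y} P(x,y) log₂ P(x,y). Per-cell terms -P(x,y)·log₂P(x,y):
  X=0: 0.42689, 0.11459
  X=1: 0.44904, 0.42689
  X=2: 0.50787, 0.46791
Sum of the 6 terms: H(X,Y) = 2.3932 bits

Marginal of Y (column sums):
  P(Y=0) = 8/49 + 9/49 + 13/49 = 30/49
  P(Y=1) = 1/49 + 8/49 + 10/49 = 19/49
H(Y) = -[(30/49)·log₂(30/49) + (19/49)·log₂(19/49)]
  = 0.43336 + 0.52998 = 0.9633 bits

H(X|Y) = H(X,Y) - H(Y) = 2.3932 - 0.9633 = 1.4299 bits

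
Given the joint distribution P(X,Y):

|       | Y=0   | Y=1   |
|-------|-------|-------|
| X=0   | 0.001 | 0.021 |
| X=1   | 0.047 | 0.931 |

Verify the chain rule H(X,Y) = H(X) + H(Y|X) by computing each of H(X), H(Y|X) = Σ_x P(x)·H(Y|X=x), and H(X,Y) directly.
H(X) = 0.1525 bits, H(Y|X) = 0.2778 bits, H(X,Y) = 0.4304 bits

Marginal of X (row sums):
  P(X=0) = 0.001 + 0.021 = 0.022
  P(X=1) = 0.047 + 0.931 = 0.978
H(X) = -[0.022·log₂(0.022) + 0.978·log₂(0.978)]
  = 0.12114 + 0.03139 = 0.1525 bits

H(Y|X) = Σ_x P(x)·H(Y|X=x):
  X=0: P(X=0) = 0.022, P(Y|X=0) = (1/22, 21/22) → H(Y|X=0) = 0.26676
  X=1: P(X=1) = 0.978, P(Y|X=1) = (47/978, 931/978) → H(Y|X=1) = 0.27809
H(Y|X) = 0.022·0.26676 + 0.978·0.27809 = 0.2778 bits

H(X,Y) = -Σ_{x,y} P(x,y) log₂ P(x,y). Per-cell terms -P(x,y)·log₂P(x,y):
  X=0: 0.00997, 0.11704
  X=1: 0.20733, 0.09603
Sum of the 4 terms: H(X,Y) = 0.4304 bits

Chain rule check:
  H(X) + H(Y|X) = 0.1525 + 0.2778 = 0.4303 bits
  H(X,Y) = 0.4304 bits
✓ Chain rule verified (Δ = 0.0001 is 4-dp rounding noise: each of the three values was rounded independently).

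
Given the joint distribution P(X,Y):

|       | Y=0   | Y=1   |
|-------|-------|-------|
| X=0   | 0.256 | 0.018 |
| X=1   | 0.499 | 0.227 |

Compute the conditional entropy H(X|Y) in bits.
0.7904 bits

H(X|Y) = H(X,Y) - H(Y)

H(X,Y) = -Σ_{x,y} P(x,y) log₂ P(x,y). Per-cell terms -P(x,y)·log₂P(x,y):
  X=0: 0.503241, 0.104325
  X=1: 0.500441, 0.485607
Sum of the 4 terms: H(X,Y) = 1.593614 bits

Marginal of Y (column sums):
  P(Y=0) = 0.256 + 0.499 = 0.755
  P(Y=1) = 0.018 + 0.227 = 0.245
H(Y) = -[0.755·log₂(0.755) + 0.245·log₂(0.245)]
  = 0.306116 + 0.497141 = 0.803257 bits

H(X|Y) = H(X,Y) - H(Y) = 1.593614 - 0.803257 = 0.7904 bits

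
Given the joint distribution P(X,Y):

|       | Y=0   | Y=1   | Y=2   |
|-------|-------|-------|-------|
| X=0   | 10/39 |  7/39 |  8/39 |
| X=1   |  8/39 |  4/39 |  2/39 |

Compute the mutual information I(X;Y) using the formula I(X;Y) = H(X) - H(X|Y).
0.0326 bits

I(X;Y) = H(X) - H(X|Y)

Marginal of X (row sums):
  P(X=0) = 10/39 + 7/39 + 8/39 = 25/39
  P(X=1) = 8/39 + 4/39 + 2/39 = 14/39
H(X) = -[(25/39)·log₂(25/39) + (14/39)·log₂(14/39)]
  = 0.411247 + 0.530581 = 0.94183 bits

Marginal of Y (column sums):
  P(Y=0) = 10/39 + 8/39 = 6/13
  P(Y=1) = 7/39 + 4/39 = 11/39
  P(Y=2) = 8/39 + 2/39 = 10/39
H(X|Y) = Σ_y P(y)·H(X|Y=y):
  Y=0: P(Y=0) = 6/13, P(X|Y=0) = (5/9, 4/9) → H(X|Y=0) = 0.991076
  Y=1: P(Y=1) = 11/39, P(X|Y=1) = (7/11, 4/11) → H(X|Y=1) = 0.945660
  Y=2: P(Y=2) = 10/39, P(X|Y=2) = (4/5, 1/5) → H(X|Y=2) = 0.721928
H(X|Y) = (6/13)·0.991076 + (11/39)·0.945660 + (10/39)·0.721928 = 0.90925 bits

I(X;Y) = H(X) - H(X|Y) = 0.94183 - 0.90925 = 0.0326 bits

Cross-check via I(X;Y) = H(X) + H(Y) - H(X,Y): computing H(Y) from the column sums and H(X,Y) from the 6 cells in the same way gives H(Y) = 1.53331 bits and H(X,Y) = 2.44256 bits, so
I(X;Y) = 0.94183 + 1.53331 - 2.44256 = 0.0326 bits ✓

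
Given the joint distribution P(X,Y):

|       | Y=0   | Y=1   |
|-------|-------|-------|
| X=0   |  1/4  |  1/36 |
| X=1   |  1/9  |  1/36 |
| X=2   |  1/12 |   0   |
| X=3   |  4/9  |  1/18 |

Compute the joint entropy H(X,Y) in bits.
2.1898 bits

H(X,Y) = -Σ_{x,y} P(x,y) log₂ P(x,y). Per-cell terms -P(x,y)·log₂P(x,y):
  X=0: 0.5000, 0.1436
  X=1: 0.3522, 0.1436
  X=2: 0.2987, 0.0000
  X=3: 0.5200, 0.2317
  (cells with P = 0 contribute 0)
Sum of the 8 terms: H(X,Y) = 2.1898 bits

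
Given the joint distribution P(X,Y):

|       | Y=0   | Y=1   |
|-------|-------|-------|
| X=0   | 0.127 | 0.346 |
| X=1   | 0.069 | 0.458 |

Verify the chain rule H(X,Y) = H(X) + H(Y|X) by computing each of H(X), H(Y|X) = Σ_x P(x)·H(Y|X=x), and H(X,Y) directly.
H(X) = 0.9979 bits, H(Y|X) = 0.6921 bits, H(X,Y) = 1.6900 bits

Marginal of X (row sums):
  P(X=0) = 0.127 + 0.346 = 0.473
  P(X=1) = 0.069 + 0.458 = 0.527
H(X) = -[0.473·log₂(0.473) + 0.527·log₂(0.527)]
  = 0.51088 + 0.48701 = 0.9979 bits

H(Y|X) = Σ_x P(x)·H(Y|X=x):
  X=0: P(X=0) = 0.473, P(Y|X=0) = (127/473, 346/473) → H(Y|X=0) = 0.83930
  X=1: P(X=1) = 0.527, P(Y|X=1) = (69/527, 458/527) → H(Y|X=1) = 0.55998
H(Y|X) = 0.473·0.83930 + 0.527·0.55998 = 0.6921 bits

H(X,Y) = -Σ_{x,y} P(x,y) log₂ P(x,y). Per-cell terms -P(x,y)·log₂P(x,y):
  X=0: 0.37809, 0.52978
  X=1: 0.26615, 0.51597
Sum of the 4 terms: H(X,Y) = 1.6900 bits

Chain rule check:
  H(X) + H(Y|X) = 0.9979 + 0.6921 = 1.6900 bits
  H(X,Y) = 1.6900 bits
✓ Chain rule verified.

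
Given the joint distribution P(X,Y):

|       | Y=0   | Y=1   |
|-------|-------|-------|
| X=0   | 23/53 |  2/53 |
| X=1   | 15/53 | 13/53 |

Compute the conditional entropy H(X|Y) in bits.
0.8542 bits

H(X|Y) = H(X,Y) - H(Y)

H(X,Y) = -Σ_{x,y} P(x,y) log₂ P(x,y). Per-cell terms -P(x,y)·log₂P(x,y):
  X=0: 0.522646, 0.178412
  X=1: 0.515386, 0.497307
Sum of the 4 terms: H(X,Y) = 1.71375 bits

Marginal of Y (column sums):
  P(Y=0) = 23/53 + 15/53 = 38/53
  P(Y=1) = 2/53 + 13/53 = 15/53
H(Y) = -[(38/53)·log₂(38/53) + (15/53)·log₂(15/53)]
  = 0.344146 + 0.515386 = 0.85953 bits

H(X|Y) = H(X,Y) - H(Y) = 1.71375 - 0.85953 = 0.8542 bits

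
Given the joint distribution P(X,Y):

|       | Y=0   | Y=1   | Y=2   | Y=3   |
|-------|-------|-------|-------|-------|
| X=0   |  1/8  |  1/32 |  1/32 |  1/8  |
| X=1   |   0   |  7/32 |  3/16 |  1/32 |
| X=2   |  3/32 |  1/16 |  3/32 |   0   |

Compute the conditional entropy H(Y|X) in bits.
1.4954 bits

H(Y|X) = H(X,Y) - H(X)

H(X,Y) = -Σ_{x,y} P(x,y) log₂ P(x,y). Per-cell terms -P(x,y)·log₂P(x,y):
  X=0: 0.3750000, 0.1562500, 0.1562500, 0.3750000
  X=1: 0.0000000, 0.4796411, 0.4528195, 0.1562500
  X=2: 0.3201598, 0.2500000, 0.3201598, 0.0000000
  (cells with P = 0 contribute 0)
Sum of the 12 terms: H(X,Y) = 3.0415302 bits

Marginal of X (row sums):
  P(X=0) = 1/8 + 1/32 + 1/32 + 1/8 = 5/16
  P(X=1) = 0 + 7/32 + 3/16 + 1/32 = 7/16
  P(X=2) = 3/32 + 1/16 + 3/32 + 0 = 1/4
H(X) = -[(5/16)·log₂(5/16) + (7/16)·log₂(7/16) + (1/4)·log₂(1/4)]
  = 0.5243975 + 0.5217822 + 0.5000000 = 1.5461797 bits

H(Y|X) = H(X,Y) - H(X) = 3.0415302 - 1.5461797 = 1.4954 bits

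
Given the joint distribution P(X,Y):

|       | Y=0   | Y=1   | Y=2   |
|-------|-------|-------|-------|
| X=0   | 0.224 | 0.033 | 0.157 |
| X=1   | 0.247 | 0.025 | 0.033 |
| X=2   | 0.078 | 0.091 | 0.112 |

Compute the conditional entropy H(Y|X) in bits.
1.2507 bits

H(Y|X) = H(X,Y) - H(X)

H(X,Y) = -Σ_{x,y} P(x,y) log₂ P(x,y). Per-cell terms -P(x,y)·log₂P(x,y):
  X=0: 0.4835, 0.1624, 0.4194
  X=1: 0.4983, 0.1330, 0.1624
  X=2: 0.2871, 0.3147, 0.3537
Sum of the 9 terms: H(X,Y) = 2.8145 bits

Marginal of X (row sums):
  P(X=0) = 0.224 + 0.033 + 0.157 = 0.414
  P(X=1) = 0.247 + 0.025 + 0.033 = 0.305
  P(X=2) = 0.078 + 0.091 + 0.112 = 0.281
H(X) = -[0.414·log₂(0.414) + 0.305·log₂(0.305) + 0.281·log₂(0.281)]
  = 0.5267 + 0.5225 + 0.5146 = 1.5638 bits

H(Y|X) = H(X,Y) - H(X) = 2.8145 - 1.5638 = 1.2507 bits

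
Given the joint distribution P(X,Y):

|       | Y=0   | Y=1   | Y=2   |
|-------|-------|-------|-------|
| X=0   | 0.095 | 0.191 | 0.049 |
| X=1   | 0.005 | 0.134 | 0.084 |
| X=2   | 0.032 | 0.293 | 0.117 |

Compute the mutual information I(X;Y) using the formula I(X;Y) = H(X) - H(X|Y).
0.0877 bits

I(X;Y) = H(X) - H(X|Y)

Marginal of X (row sums):
  P(X=0) = 0.095 + 0.191 + 0.049 = 0.335
  P(X=1) = 0.005 + 0.134 + 0.084 = 0.223
  P(X=2) = 0.032 + 0.293 + 0.117 = 0.442
H(X) = -[0.335·log₂(0.335) + 0.223·log₂(0.223) + 0.442·log₂(0.442)]
  = 0.52855 + 0.48277 + 0.52062 = 1.5319 bits

Marginal of Y (column sums):
  P(Y=0) = 0.095 + 0.005 + 0.032 = 0.132
  P(Y=1) = 0.191 + 0.134 + 0.293 = 0.618
  P(Y=2) = 0.049 + 0.084 + 0.117 = 0.250
H(X|Y) = Σ_y P(y)·H(X|Y=y):
  Y=0: P(Y=0) = 0.132, P(X|Y=0) = (95/132, 5/132, 8/33) → H(X|Y=0) = 1.01602
  Y=1: P(Y=1) = 0.618, P(X|Y=1) = (191/618, 67/309, 293/618) → H(X|Y=1) = 1.51223
  Y=2: P(Y=2) = 0.250, P(X|Y=2) = (49/250, 42/125, 117/250) → H(X|Y=2) = 1.50215
H(X|Y) = 0.132·1.01602 + 0.618·1.51223 + 0.250·1.50215 = 1.4442 bits

I(X;Y) = H(X) - H(X|Y) = 1.5319 - 1.4442 = 0.0877 bits

Cross-check via I(X;Y) = H(X) + H(Y) - H(X,Y): computing H(Y) from the column sums and H(X,Y) from the 9 cells in the same way gives H(Y) = 1.3147 bits and H(X,Y) = 2.7589 bits, so
I(X;Y) = 1.5319 + 1.3147 - 2.7589 = 0.0877 bits ✓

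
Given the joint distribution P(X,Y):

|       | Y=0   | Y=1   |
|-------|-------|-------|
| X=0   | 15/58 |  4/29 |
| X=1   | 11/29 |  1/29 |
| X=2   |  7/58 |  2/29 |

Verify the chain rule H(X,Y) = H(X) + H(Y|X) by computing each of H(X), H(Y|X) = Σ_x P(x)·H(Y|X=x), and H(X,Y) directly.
H(X) = 1.5108 bits, H(Y|X) = 0.7202 bits, H(X,Y) = 2.2310 bits

Marginal of X (row sums):
  P(X=0) = 15/58 + 4/29 = 23/58
  P(X=1) = 11/29 + 1/29 = 12/29
  P(X=2) = 7/58 + 2/29 = 11/58
H(X) = -[(23/58)·log₂(23/58) + (12/29)·log₂(12/29) + (11/58)·log₂(11/58)]
  = 0.52917 + 0.52677 + 0.45490 = 1.5108 bits

H(Y|X) = Σ_x P(x)·H(Y|X=x):
  X=0: P(X=0) = 23/58, P(Y|X=0) = (15/23, 8/23) → H(Y|X=0) = 0.93211
  X=1: P(X=1) = 12/29, P(Y|X=1) = (11/12, 1/12) → H(Y|X=1) = 0.41382
  X=2: P(X=2) = 11/58, P(Y|X=2) = (7/11, 4/11) → H(Y|X=2) = 0.94566
H(Y|X) = (23/58)·0.93211 + (12/29)·0.41382 + (11/58)·0.94566 = 0.7202 bits

H(X,Y) = -Σ_{x,y} P(x,y) log₂ P(x,y). Per-cell terms -P(x,y)·log₂P(x,y):
  X=0: 0.50459, 0.39420
  X=1: 0.53048, 0.16752
  X=2: 0.36818, 0.26607
Sum of the 6 terms: H(X,Y) = 2.2310 bits

Chain rule check:
  H(X) + H(Y|X) = 1.5108 + 0.7202 = 2.2310 bits
  H(X,Y) = 2.2310 bits
✓ Chain rule verified.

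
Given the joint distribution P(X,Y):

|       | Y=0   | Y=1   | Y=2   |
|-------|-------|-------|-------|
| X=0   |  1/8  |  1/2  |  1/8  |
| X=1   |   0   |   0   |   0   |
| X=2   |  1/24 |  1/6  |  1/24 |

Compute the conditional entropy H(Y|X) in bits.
1.2516 bits

H(Y|X) = H(X,Y) - H(X)

H(X,Y) = -Σ_{x,y} P(x,y) log₂ P(x,y). Per-cell terms -P(x,y)·log₂P(x,y):
  X=0: 0.37500, 0.50000, 0.37500
  X=1: 0.00000, 0.00000, 0.00000
  X=2: 0.19104, 0.43083, 0.19104
  (cells with P = 0 contribute 0)
Sum of the 9 terms: H(X,Y) = 2.0629 bits

Marginal of X (row sums):
  P(X=0) = 1/8 + 1/2 + 1/8 = 3/4
  P(X=1) = 0 + 0 + 0 = 0
  P(X=2) = 1/24 + 1/6 + 1/24 = 1/4
H(X) = -[(3/4)·log₂(3/4) + (1/4)·log₂(1/4)]   (outcomes with P = 0 contribute 0)
  = 0.31128 + 0.50000 = 0.8113 bits

H(Y|X) = H(X,Y) - H(X) = 2.0629 - 0.8113 = 1.2516 bits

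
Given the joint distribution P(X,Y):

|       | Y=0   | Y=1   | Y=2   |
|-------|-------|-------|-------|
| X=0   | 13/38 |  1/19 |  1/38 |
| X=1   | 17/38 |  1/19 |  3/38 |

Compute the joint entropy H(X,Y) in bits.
1.9230 bits

H(X,Y) = -Σ_{x,y} P(x,y) log₂ P(x,y). Per-cell terms -P(x,y)·log₂P(x,y):
  X=0: 0.52940, 0.22358, 0.13810
  X=1: 0.51916, 0.22358, 0.28918
Sum of the 6 terms: H(X,Y) = 1.9230 bits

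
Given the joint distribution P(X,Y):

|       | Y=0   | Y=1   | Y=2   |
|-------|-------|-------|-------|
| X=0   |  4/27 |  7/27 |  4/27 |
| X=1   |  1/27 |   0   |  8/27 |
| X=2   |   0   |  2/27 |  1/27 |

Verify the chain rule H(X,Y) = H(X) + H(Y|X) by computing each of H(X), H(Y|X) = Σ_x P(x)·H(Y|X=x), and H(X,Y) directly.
H(X) = 1.3516 bits, H(Y|X) = 1.1199 bits, H(X,Y) = 2.4715 bits

Marginal of X (row sums):
  P(X=0) = 4/27 + 7/27 + 4/27 = 5/9
  P(X=1) = 1/27 + 0 + 8/27 = 1/3
  P(X=2) = 0 + 2/27 + 1/27 = 1/9
H(X) = -[(5/9)·log₂(5/9) + (1/3)·log₂(1/3) + (1/9)·log₂(1/9)]
  = 0.47111 + 0.52832 + 0.35221 = 1.3516 bits

H(Y|X) = Σ_x P(x)·H(Y|X=x):
  X=0: P(X=0) = 5/9, P(Y|X=0) = (4/15, 7/15, 4/15) → H(Y|X=0) = 1.53012
  X=1: P(X=1) = 1/3, P(Y|X=1) = (1/9, 0, 8/9) → H(Y|X=1) = 0.50326
  X=2: P(X=2) = 1/9, P(Y|X=2) = (0, 2/3, 1/3) → H(Y|X=2) = 0.91830
H(Y|X) = (5/9)·1.53012 + (1/3)·0.50326 + (1/9)·0.91830 = 1.1199 bits

H(X,Y) = -Σ_{x,y} P(x,y) log₂ P(x,y). Per-cell terms -P(x,y)·log₂P(x,y):
  X=0: 0.40813, 0.50492, 0.40813
  X=1: 0.17611, 0.00000, 0.51997
  X=2: 0.00000, 0.27814, 0.17611
  (cells with P = 0 contribute 0)
Sum of the 9 terms: H(X,Y) = 2.4715 bits

Chain rule check:
  H(X) + H(Y|X) = 1.3516 + 1.1199 = 2.4715 bits
  H(X,Y) = 2.4715 bits
✓ Chain rule verified.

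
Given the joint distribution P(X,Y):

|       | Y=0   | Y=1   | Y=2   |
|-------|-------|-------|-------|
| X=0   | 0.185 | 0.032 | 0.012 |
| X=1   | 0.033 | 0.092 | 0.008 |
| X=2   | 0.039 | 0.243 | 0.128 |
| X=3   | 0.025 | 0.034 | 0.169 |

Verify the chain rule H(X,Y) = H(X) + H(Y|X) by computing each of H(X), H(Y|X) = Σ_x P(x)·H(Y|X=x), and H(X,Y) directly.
H(X) = 1.8878 bits, H(Y|X) = 1.1234 bits, H(X,Y) = 3.0111 bits

Marginal of X (row sums):
  P(X=0) = 0.185 + 0.032 + 0.012 = 0.229
  P(X=1) = 0.033 + 0.092 + 0.008 = 0.133
  P(X=2) = 0.039 + 0.243 + 0.128 = 0.410
  P(X=3) = 0.025 + 0.034 + 0.169 = 0.228
H(X) = -[0.229·log₂(0.229) + 0.133·log₂(0.133) + 0.410·log₂(0.410) + 0.228·log₂(0.228)]
  = 0.486987 + 0.387097 + 0.527385 + 0.486300 = 1.8878 bits

H(Y|X) = Σ_x P(x)·H(Y|X=x):
  X=0: P(X=0) = 0.229, P(Y|X=0) = (185/229, 32/229, 12/229) → H(Y|X=0) = 0.868352
  X=1: P(X=1) = 0.133, P(Y|X=1) = (33/133, 92/133, 8/133) → H(Y|X=1) = 1.110676
  X=2: P(X=2) = 0.410, P(Y|X=2) = (39/410, 243/410, 64/205) → H(Y|X=2) = 1.294455
  X=3: P(X=3) = 0.228, P(Y|X=3) = (25/228, 17/114, 169/228) → H(Y|X=3) = 1.079299
H(Y|X) = 0.229·0.868352 + 0.133·1.110676 + 0.410·1.294455 + 0.228·1.079299 = 1.1234 bits

H(X,Y) = -Σ_{x,y} P(x,y) log₂ P(x,y). Per-cell terms -P(x,y)·log₂P(x,y):
  X=0: 0.450365, 0.158905, 0.076570
  X=1: 0.162406, 0.316684, 0.055726
  X=2: 0.182535, 0.495956, 0.379620
  X=3: 0.133048, 0.165863, 0.433469
Sum of the 12 terms: H(X,Y) = 3.0111 bits

Chain rule check:
  H(X) + H(Y|X) = 1.8878 + 1.1234 = 3.0112 bits
  H(X,Y) = 3.0111 bits
✓ Chain rule verified (Δ = 0.0001 is 4-dp rounding noise: each of the three values was rounded independently).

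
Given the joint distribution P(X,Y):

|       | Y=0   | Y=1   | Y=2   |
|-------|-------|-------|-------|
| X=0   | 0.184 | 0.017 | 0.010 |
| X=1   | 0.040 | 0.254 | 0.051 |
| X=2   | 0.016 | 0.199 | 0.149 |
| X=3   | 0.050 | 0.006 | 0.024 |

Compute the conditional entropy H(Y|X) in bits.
1.0548 bits

H(Y|X) = H(X,Y) - H(X)

H(X,Y) = -Σ_{x,y} P(x,y) log₂ P(x,y). Per-cell terms -P(x,y)·log₂P(x,y):
  X=0: 0.449369, 0.099931, 0.066439
  X=1: 0.185754, 0.502183, 0.218961
  X=2: 0.095453, 0.463503, 0.409246
  X=3: 0.216096, 0.044285, 0.129140
Sum of the 12 terms: H(X,Y) = 2.88036 bits

Marginal of X (row sums):
  P(X=0) = 0.184 + 0.017 + 0.010 = 0.211
  P(X=1) = 0.040 + 0.254 + 0.051 = 0.345
  P(X=2) = 0.016 + 0.199 + 0.149 = 0.364
  P(X=3) = 0.050 + 0.006 + 0.024 = 0.080
H(X) = -[0.211·log₂(0.211) + 0.345·log₂(0.345) + 0.364·log₂(0.364) + 0.080·log₂(0.080)]
  = 0.473629 + 0.529689 + 0.530708 + 0.291508 = 1.82553 bits

H(Y|X) = H(X,Y) - H(X) = 2.88036 - 1.82553 = 1.0548 bits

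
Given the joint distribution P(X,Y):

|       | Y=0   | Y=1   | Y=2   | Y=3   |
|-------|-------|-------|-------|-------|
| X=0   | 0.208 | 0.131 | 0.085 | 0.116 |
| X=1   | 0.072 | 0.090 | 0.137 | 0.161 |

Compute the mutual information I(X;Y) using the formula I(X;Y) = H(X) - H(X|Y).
0.0648 bits

I(X;Y) = H(X) - H(X|Y)

Marginal of X (row sums):
  P(X=0) = 0.208 + 0.131 + 0.085 + 0.116 = 0.540
  P(X=1) = 0.072 + 0.090 + 0.137 + 0.161 = 0.460
H(X) = -[0.540·log₂(0.540) + 0.460·log₂(0.460)]
  = 0.48004 + 0.51534 = 0.9954 bits

Marginal of Y (column sums):
  P(Y=0) = 0.208 + 0.072 = 0.280
  P(Y=1) = 0.131 + 0.090 = 0.221
  P(Y=2) = 0.085 + 0.137 = 0.222
  P(Y=3) = 0.116 + 0.161 = 0.277
H(X|Y) = Σ_y P(y)·H(X|Y=y):
  Y=0: P(Y=0) = 0.280, P(X|Y=0) = (26/35, 9/35) → H(X|Y=0) = 0.82240
  Y=1: P(Y=1) = 0.221, P(X|Y=1) = (131/221, 90/221) → H(X|Y=1) = 0.97503
  Y=2: P(Y=2) = 0.222, P(X|Y=2) = (85/222, 137/222) → H(X|Y=2) = 0.96005
  Y=3: P(Y=3) = 0.277, P(X|Y=3) = (116/277, 161/277) → H(X|Y=3) = 0.98088
H(X|Y) = 0.280·0.82240 + 0.221·0.97503 + 0.222·0.96005 + 0.277·0.98088 = 0.9306 bits

I(X;Y) = H(X) - H(X|Y) = 0.9954 - 0.9306 = 0.0648 bits

Cross-check via I(X;Y) = H(X) + H(Y) - H(X,Y): computing H(Y) from the column sums and H(X,Y) from the 8 cells in the same way gives H(Y) = 1.9906 bits and H(X,Y) = 2.9212 bits, so
I(X;Y) = 0.9954 + 1.9906 - 2.9212 = 0.0648 bits ✓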